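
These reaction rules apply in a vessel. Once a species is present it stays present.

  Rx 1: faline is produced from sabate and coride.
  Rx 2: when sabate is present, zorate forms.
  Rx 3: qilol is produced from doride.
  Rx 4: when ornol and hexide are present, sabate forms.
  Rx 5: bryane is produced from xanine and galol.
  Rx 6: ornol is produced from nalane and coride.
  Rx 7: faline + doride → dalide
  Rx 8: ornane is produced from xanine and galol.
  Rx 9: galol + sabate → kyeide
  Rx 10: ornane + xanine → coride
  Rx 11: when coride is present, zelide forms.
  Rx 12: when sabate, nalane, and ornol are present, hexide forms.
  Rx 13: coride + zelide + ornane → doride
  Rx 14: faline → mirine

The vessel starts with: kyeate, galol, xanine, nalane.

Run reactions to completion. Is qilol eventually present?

Yes

xanine and galol present → ornane forms (Rx 8).
ornane and xanine present → coride forms (Rx 10).
coride present → zelide forms (Rx 11).
coride, zelide, and ornane present → doride forms (Rx 13).
doride present → qilol forms (Rx 3).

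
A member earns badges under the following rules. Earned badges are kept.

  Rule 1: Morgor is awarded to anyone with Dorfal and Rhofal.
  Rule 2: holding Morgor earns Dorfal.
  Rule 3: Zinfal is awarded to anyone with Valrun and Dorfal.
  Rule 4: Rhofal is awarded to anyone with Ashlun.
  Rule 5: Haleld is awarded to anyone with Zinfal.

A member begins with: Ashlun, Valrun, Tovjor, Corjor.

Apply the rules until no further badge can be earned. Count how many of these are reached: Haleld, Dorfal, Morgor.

0

Haleld would need Zinfal (Rule 5), but Zinfal is never earned.
Dorfal would need Morgor (Rule 2), but Morgor is never earned.
Morgor would need Dorfal and Rhofal (Rule 1), but Dorfal is never earned.
None of the 3 are reached.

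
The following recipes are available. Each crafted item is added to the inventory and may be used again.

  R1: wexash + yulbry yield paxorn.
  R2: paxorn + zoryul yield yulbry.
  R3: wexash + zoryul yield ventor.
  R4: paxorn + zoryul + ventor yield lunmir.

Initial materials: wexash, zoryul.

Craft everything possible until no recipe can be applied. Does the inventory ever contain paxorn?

No

paxorn would need wexash and yulbry (R1), but yulbry is never obtained.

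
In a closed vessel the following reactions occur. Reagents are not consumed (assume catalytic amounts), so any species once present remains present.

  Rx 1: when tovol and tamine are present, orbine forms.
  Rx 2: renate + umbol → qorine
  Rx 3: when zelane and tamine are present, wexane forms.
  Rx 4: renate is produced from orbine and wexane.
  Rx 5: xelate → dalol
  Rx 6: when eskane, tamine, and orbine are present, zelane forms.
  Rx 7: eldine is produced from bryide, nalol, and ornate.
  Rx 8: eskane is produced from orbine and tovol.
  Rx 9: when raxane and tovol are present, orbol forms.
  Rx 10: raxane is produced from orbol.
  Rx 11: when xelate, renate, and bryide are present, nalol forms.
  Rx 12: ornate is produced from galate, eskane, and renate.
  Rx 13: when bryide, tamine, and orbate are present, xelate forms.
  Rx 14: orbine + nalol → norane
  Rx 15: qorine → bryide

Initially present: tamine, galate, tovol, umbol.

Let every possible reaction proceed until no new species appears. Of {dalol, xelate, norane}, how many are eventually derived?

dalol would need xelate (Rx 5), but xelate never forms.
xelate would need bryide, tamine, and orbate (Rx 13), but orbate never forms.
norane would need orbine and nalol (Rx 14), but nalol never forms.
None of the 3 are reached.

0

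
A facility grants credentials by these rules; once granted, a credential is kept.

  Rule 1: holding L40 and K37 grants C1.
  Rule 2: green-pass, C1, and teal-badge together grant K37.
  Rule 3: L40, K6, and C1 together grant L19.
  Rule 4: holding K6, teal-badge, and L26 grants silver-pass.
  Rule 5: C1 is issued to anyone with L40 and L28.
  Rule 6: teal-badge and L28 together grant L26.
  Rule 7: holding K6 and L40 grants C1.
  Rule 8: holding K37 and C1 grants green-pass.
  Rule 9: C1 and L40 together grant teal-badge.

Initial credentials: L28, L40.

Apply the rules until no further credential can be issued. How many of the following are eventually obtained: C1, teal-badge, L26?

3

Holding L40 and L28 grants C1 (Rule 5).
Holding C1 and L40 grants teal-badge (Rule 9).
Holding teal-badge and L28 grants L26 (Rule 6).
C1: reached.
teal-badge: reached.
L26: reached.
All 3 are reached.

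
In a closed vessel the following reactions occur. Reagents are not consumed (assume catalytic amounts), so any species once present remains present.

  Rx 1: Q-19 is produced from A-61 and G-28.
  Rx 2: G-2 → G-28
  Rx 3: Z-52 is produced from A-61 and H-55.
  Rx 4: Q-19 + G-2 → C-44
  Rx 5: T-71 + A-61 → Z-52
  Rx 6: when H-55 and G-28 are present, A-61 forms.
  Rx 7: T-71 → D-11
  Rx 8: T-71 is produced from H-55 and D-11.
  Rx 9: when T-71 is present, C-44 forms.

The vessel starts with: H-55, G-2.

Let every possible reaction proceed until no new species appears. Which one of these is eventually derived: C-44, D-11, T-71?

G-2 present → G-28 forms (Rx 2).
H-55 and G-28 present → A-61 forms (Rx 6).
A-61 and G-28 present → Q-19 forms (Rx 1).
Q-19 and G-2 present → C-44 forms (Rx 4).
T-71 would need H-55 and D-11 (Rx 8), but D-11 never forms. D-11 would need T-71 (Rx 7), but T-71 never forms.

C-44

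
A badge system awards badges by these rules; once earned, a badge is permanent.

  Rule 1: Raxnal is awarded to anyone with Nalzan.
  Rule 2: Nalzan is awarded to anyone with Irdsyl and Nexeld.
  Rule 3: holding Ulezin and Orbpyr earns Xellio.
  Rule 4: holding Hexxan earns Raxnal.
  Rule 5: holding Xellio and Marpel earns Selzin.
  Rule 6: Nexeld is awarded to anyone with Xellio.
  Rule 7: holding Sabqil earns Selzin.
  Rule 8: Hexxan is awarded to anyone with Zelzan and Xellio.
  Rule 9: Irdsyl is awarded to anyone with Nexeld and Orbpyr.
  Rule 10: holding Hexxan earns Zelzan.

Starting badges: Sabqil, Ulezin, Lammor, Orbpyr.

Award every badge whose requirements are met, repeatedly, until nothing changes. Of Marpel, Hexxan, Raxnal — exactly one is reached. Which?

Raxnal

With Ulezin and Orbpyr, Xellio is earned (Rule 3).
With Xellio, Nexeld is earned (Rule 6).
With Nexeld and Orbpyr, Irdsyl is earned (Rule 9).
With Irdsyl and Nexeld, Nalzan is earned (Rule 2).
With Nalzan, Raxnal is earned (Rule 1).
No rule produces Marpel, and it is not given. Hexxan would need Zelzan and Xellio (Rule 8), but Zelzan is never earned.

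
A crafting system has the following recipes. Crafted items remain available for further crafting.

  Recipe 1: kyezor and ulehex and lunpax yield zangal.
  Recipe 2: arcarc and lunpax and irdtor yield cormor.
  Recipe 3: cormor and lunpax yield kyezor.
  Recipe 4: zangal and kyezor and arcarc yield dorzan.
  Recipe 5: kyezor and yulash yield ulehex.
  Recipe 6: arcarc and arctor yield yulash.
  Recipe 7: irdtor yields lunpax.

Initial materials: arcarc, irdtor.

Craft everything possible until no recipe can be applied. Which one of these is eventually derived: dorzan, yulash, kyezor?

Using Recipe 7, irdtor makes lunpax.
Using Recipe 2, arcarc, lunpax, and irdtor make cormor.
cormor and lunpax → kyezor (Recipe 3).
yulash would need arcarc and arctor (Recipe 6), but arctor is never obtained. dorzan would need zangal, kyezor, and arcarc (Recipe 4), but zangal is never obtained.

kyezor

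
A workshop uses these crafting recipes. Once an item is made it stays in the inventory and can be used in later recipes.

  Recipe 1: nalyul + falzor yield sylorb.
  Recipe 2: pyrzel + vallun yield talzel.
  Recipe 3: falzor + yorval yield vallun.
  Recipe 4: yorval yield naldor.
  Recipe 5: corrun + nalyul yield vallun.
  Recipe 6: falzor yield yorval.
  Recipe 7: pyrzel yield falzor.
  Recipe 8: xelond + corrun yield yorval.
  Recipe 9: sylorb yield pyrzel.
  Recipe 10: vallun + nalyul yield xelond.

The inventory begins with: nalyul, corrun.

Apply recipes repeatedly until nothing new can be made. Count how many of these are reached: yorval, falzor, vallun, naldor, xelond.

4

corrun + nalyul → vallun (Recipe 5).
vallun + nalyul → xelond (Recipe 10).
xelond + corrun → yorval (Recipe 8).
Using Recipe 4, yorval makes naldor.
yorval: reached.
falzor would need pyrzel (Recipe 7), but pyrzel is never obtained.
vallun: reached.
naldor: reached.
xelond: reached.
Reached: yorval, vallun, naldor, and xelond — 4 of the 5.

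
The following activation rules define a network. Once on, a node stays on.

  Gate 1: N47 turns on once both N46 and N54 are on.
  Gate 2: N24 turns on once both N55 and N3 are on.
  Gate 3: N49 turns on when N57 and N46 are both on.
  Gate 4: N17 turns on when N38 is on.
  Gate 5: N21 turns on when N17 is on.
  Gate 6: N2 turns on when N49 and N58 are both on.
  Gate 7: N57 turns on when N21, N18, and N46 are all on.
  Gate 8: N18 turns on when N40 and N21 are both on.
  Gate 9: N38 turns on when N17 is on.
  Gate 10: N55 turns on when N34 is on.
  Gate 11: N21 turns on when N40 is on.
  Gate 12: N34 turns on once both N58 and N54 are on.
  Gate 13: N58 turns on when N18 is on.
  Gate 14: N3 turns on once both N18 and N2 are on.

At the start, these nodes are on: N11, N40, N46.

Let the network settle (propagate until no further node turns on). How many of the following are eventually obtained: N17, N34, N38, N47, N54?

N17 would need N38 (Gate 4), but N38 never turns on.
N34 would need N58 and N54 (Gate 12), but N54 never turns on.
N38 would need N17 (Gate 9), but N17 never turns on.
N47 would need N46 and N54 (Gate 1), but N54 never turns on.
No rule produces N54, and it is not given.
None of the 5 are reached.

0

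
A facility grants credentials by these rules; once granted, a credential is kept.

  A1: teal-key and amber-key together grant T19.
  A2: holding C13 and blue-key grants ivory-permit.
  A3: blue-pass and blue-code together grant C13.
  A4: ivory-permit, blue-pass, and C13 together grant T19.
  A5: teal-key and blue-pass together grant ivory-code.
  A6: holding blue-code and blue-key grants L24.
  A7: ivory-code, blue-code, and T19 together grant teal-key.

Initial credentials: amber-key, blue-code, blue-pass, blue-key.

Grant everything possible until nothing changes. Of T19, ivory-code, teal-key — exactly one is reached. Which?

Holding blue-pass and blue-code grants C13 (A3).
Holding C13 and blue-key grants ivory-permit (A2).
Holding ivory-permit, blue-pass, and C13 grants T19 (A4).
teal-key would need ivory-code, blue-code, and T19 (A7), but ivory-code is never granted. ivory-code would need teal-key and blue-pass (A5), but teal-key is never granted.

T19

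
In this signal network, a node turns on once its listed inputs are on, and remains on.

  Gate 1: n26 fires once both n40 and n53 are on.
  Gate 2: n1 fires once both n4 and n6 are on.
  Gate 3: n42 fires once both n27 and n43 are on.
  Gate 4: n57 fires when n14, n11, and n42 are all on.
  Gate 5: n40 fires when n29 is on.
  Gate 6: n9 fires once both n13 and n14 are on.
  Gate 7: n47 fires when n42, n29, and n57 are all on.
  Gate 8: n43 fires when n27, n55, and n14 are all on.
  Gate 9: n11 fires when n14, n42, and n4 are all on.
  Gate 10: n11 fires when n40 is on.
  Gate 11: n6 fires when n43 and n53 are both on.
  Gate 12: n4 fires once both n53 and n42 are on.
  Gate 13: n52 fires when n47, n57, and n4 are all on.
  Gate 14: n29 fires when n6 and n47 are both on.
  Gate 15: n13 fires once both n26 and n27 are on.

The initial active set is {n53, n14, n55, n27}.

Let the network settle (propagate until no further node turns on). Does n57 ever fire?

Gate 8: n27, n55, and n14 on → n43 on.
Gate 3: n27 and n43 on → n42 on.
n53 and n42 are on, so n4 fires (Gate 12).
Gate 9: n14, n42, and n4 on → n11 on.
Gate 4: n14, n11, and n42 on → n57 on.

Yes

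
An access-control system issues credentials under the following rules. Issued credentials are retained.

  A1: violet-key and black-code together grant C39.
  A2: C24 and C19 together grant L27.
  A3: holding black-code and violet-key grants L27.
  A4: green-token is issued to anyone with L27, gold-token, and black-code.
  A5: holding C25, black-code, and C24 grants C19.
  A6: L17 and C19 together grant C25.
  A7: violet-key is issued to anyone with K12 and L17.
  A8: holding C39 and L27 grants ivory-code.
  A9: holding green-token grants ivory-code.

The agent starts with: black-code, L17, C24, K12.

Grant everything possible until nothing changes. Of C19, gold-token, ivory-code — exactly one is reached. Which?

Holding K12 and L17 grants violet-key (A7).
Holding black-code and violet-key grants L27 (A3).
Holding violet-key and black-code grants C39 (A1).
Holding C39 and L27 grants ivory-code (A8).
No rule produces gold-token, and it is not given. C19 would need C25, black-code, and C24 (A5), but C25 is never granted.

ivory-code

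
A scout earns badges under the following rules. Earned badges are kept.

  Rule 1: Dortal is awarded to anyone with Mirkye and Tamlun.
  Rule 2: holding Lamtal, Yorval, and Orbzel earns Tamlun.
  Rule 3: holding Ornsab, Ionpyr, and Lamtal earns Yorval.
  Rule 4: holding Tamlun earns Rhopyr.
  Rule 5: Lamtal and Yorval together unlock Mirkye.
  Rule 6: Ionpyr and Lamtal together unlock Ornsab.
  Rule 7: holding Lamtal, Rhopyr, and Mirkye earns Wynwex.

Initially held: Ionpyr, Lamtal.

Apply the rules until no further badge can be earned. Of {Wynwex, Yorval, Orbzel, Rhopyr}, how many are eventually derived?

With Ionpyr and Lamtal, Ornsab is earned (Rule 6).
With Ornsab, Ionpyr, and Lamtal, Yorval is earned (Rule 3).
Wynwex would need Lamtal, Rhopyr, and Mirkye (Rule 7), but Rhopyr is never earned.
Yorval: reached.
No rule produces Orbzel, and it is not given.
Rhopyr would need Tamlun (Rule 4), but Tamlun is never earned.
Reached: Yorval — 1 of the 4.

1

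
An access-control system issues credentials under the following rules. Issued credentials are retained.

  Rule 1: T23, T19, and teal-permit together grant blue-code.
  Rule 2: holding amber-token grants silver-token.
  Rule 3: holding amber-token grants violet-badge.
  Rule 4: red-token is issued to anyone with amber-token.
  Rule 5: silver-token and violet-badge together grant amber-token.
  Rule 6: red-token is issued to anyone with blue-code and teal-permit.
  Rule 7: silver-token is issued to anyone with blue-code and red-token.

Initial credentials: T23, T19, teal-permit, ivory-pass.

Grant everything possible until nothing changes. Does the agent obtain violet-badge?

violet-badge would need amber-token (Rule 3), but amber-token is never granted.

No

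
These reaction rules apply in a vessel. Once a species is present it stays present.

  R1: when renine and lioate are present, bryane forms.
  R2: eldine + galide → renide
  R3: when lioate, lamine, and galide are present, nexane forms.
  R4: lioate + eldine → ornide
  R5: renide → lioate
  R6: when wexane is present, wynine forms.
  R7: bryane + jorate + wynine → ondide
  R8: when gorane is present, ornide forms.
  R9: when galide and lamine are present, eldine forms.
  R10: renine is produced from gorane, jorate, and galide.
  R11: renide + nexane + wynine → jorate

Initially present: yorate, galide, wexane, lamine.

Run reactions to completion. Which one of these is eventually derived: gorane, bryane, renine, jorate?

jorate

galide and lamine present → eldine forms (R9).
wexane present → wynine forms (R6).
eldine and galide present → renide forms (R2).
renide present → lioate forms (R5).
lioate, lamine, and galide present → nexane forms (R3).
renide, nexane, and wynine present → jorate forms (R11).
No rule produces gorane, and it is not given. renine would need gorane, jorate, and galide (R10), but gorane never forms. bryane would need renine and lioate (R1), but renine never forms.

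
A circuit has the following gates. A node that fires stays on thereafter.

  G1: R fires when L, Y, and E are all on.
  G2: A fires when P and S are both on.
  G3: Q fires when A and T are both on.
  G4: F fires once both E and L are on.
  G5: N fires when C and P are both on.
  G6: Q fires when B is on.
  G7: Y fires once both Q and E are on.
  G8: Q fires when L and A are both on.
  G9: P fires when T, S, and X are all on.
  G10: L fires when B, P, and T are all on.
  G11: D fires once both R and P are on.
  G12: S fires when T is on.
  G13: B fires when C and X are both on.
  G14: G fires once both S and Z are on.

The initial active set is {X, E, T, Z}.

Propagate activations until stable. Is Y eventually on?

Yes

T is on, so S fires (G12).
T, S, and X are on, so P fires (G9).
P and S are on, so A fires (G2).
A and T are on, so Q fires (G3).
G7: Q and E on → Y on.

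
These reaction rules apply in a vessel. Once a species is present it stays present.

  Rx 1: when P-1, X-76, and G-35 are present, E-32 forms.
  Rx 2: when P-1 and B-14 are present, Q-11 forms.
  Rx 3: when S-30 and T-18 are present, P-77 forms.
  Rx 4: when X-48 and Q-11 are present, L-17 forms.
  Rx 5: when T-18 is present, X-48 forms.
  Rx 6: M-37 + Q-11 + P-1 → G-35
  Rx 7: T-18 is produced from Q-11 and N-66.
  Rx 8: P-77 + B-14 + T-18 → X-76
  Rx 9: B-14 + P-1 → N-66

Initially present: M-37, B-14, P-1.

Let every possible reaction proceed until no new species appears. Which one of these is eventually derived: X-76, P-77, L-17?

P-1 and B-14 present → Q-11 forms (Rx 2).
B-14 and P-1 present → N-66 forms (Rx 9).
Q-11 and N-66 present → T-18 forms (Rx 7).
T-18 present → X-48 forms (Rx 5).
X-48 and Q-11 present → L-17 forms (Rx 4).
P-77 would need S-30 and T-18 (Rx 3), but S-30 never forms. X-76 would need P-77, B-14, and T-18 (Rx 8), but P-77 never forms.

L-17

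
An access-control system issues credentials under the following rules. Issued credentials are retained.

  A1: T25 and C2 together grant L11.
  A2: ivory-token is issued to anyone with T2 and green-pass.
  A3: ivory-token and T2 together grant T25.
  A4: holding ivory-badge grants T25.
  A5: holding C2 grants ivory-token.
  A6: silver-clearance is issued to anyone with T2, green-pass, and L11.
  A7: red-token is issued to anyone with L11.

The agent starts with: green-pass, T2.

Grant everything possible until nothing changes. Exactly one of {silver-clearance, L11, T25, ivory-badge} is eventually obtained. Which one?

T25

Holding T2 and green-pass grants ivory-token (A2).
Holding ivory-token and T2 grants T25 (A3).
L11 would need T25 and C2 (A1), but C2 is never granted. No rule produces ivory-badge, and it is not given. silver-clearance would need T2, green-pass, and L11 (A6), but L11 is never granted.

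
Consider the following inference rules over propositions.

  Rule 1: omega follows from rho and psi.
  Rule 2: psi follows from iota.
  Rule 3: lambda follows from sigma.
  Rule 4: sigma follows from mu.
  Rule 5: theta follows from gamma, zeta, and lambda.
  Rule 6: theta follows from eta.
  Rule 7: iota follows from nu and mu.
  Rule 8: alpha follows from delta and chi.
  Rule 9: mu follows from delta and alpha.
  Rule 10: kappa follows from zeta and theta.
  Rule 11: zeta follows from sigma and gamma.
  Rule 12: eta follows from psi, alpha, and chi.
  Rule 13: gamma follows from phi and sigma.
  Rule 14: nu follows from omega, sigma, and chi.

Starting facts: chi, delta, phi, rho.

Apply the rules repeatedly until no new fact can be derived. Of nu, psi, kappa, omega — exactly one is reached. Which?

delta and chi hold, so alpha follows (Rule 8).
From delta and alpha, Rule 9 gives mu.
mu holds, so sigma follows (Rule 4).
From phi and sigma, Rule 13 gives gamma.
From sigma, Rule 3 gives lambda.
sigma and gamma hold, so zeta follows (Rule 11).
From gamma, zeta, and lambda, Rule 5 gives theta.
From zeta and theta, Rule 10 gives kappa.
omega would need rho and psi (Rule 1), but psi is never established. nu would need omega, sigma, and chi (Rule 14), but omega is never established. psi would need iota (Rule 2), but iota is never established.

kappa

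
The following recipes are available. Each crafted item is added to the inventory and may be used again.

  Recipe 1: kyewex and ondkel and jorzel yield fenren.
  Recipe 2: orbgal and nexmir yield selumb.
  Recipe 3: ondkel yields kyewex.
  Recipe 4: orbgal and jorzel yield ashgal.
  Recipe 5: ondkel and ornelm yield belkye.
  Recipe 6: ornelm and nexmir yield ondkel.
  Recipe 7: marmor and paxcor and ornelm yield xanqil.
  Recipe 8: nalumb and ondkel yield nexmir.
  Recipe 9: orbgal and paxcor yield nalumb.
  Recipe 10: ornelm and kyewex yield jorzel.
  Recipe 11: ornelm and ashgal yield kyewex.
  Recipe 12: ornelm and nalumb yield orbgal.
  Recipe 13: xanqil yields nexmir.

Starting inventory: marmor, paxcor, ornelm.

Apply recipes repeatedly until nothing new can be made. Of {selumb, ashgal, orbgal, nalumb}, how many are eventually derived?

selumb would need orbgal and nexmir (Recipe 2), but orbgal is never obtained.
ashgal would need orbgal and jorzel (Recipe 4), but orbgal is never obtained.
orbgal would need ornelm and nalumb (Recipe 12), but nalumb is never obtained.
nalumb would need orbgal and paxcor (Recipe 9), but orbgal is never obtained.
None of the 4 are reached.

0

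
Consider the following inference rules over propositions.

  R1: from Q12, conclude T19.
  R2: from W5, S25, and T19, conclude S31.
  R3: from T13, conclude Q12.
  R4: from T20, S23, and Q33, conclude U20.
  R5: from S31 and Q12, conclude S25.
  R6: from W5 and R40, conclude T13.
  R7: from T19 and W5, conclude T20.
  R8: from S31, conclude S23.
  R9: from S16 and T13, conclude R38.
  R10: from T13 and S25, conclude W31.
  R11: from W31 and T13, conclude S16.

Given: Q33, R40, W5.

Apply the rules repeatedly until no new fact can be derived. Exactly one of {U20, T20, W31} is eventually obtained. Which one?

From W5 and R40, R6 gives T13.
T13 holds, so Q12 follows (R3).
Q12 holds, so T19 follows (R1).
T19 and W5 hold, so T20 follows (R7).
U20 would need T20, S23, and Q33 (R4), but S23 is never established. W31 would need T13 and S25 (R10), but S25 is never established.

T20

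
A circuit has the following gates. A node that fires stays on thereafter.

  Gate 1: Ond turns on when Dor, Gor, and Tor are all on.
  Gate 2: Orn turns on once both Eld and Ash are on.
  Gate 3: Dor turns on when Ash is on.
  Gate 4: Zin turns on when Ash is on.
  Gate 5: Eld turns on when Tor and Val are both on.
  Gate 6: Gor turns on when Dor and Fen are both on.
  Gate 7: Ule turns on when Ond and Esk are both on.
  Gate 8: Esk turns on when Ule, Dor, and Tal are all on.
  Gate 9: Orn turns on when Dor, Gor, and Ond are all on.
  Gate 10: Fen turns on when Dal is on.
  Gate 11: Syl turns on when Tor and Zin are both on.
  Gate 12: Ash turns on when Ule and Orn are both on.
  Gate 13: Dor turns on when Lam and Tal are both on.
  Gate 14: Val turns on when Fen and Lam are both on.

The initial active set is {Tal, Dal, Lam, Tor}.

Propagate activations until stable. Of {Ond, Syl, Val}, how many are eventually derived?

Lam and Tal are on, so Dor turns on (Gate 13).
Gate 10: Dal on → Fen on.
Gate 6: Dor and Fen on → Gor on.
Fen and Lam are on, so Val turns on (Gate 14).
Gate 1: Dor, Gor, and Tor on → Ond on.
Ond: reached.
Syl would need Tor and Zin (Gate 11), but Zin never turns on.
Val: reached.
Reached: Ond and Val — 2 of the 3.

2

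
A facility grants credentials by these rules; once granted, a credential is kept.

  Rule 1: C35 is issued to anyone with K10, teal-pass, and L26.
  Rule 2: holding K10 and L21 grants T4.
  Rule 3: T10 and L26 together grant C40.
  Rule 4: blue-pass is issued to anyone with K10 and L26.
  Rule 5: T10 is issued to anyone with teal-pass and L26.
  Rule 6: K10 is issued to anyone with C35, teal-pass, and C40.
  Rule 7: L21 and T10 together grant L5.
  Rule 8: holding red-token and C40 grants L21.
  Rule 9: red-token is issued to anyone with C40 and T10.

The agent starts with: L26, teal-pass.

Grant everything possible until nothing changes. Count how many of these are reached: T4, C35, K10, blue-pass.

0

T4 would need K10 and L21 (Rule 2), but K10 is never granted.
C35 would need K10, teal-pass, and L26 (Rule 1), but K10 is never granted.
K10 would need C35, teal-pass, and C40 (Rule 6), but C35 is never granted.
blue-pass would need K10 and L26 (Rule 4), but K10 is never granted.
None of the 4 are reached.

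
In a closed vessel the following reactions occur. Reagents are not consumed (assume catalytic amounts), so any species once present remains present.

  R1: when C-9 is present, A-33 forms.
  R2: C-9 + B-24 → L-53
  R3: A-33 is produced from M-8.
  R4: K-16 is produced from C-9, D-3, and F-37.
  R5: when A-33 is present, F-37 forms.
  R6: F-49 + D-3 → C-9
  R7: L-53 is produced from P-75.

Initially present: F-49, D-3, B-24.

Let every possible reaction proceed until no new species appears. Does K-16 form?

F-49 and D-3 present → C-9 forms (R6).
C-9 present → A-33 forms (R1).
A-33 present → F-37 forms (R5).
C-9, D-3, and F-37 present → K-16 forms (R4).

Yes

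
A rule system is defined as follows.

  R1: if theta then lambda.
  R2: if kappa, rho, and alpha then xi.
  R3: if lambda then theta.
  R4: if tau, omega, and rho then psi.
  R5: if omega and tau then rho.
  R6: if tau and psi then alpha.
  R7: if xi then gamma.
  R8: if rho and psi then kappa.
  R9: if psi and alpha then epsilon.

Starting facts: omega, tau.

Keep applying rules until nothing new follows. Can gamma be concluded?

omega and tau hold, so rho follows (R5).
tau, omega, and rho hold, so psi follows (R4).
From rho and psi, R8 gives kappa.
From tau and psi, R6 gives alpha.
kappa, rho, and alpha hold, so xi follows (R2).
From xi, R7 gives gamma.

Yes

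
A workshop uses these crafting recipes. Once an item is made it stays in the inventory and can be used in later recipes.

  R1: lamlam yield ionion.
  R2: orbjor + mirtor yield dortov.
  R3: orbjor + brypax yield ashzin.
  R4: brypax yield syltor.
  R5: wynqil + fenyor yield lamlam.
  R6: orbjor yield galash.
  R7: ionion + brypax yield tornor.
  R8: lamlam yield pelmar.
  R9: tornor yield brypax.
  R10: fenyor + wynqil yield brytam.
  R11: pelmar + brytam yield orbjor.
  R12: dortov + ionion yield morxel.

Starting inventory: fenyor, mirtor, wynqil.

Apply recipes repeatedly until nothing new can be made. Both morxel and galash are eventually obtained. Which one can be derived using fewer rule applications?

galash

galash: fenyor + wynqil → brytam (R10). wynqil + fenyor → lamlam (R5). Using R8, lamlam makes pelmar. Using R11, pelmar and brytam make orbjor. Using R6, orbjor makes galash. [5 rule applications]
morxel: fenyor + wynqil → brytam (R10). Using R5, wynqil and fenyor make lamlam. Using R1, lamlam makes ionion. lamlam → pelmar (R8). Using R11, pelmar and brytam make orbjor. orbjor + mirtor → dortov (R2). dortov + ionion → morxel (R12). [7 rule applications]
galash needs fewer.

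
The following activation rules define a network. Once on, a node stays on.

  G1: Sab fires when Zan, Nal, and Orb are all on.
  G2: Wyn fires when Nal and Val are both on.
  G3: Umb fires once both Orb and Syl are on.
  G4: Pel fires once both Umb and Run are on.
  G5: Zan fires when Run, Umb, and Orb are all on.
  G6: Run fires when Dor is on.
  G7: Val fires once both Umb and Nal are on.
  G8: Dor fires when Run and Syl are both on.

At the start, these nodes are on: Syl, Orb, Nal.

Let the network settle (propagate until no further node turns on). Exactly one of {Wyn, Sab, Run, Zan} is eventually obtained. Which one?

Wyn

G3: Orb and Syl on → Umb on.
Umb and Nal are on, so Val fires (G7).
Nal and Val are on, so Wyn fires (G2).
Run would need Dor (G6), but Dor never turns on. Zan would need Run, Umb, and Orb (G5), but Run never turns on. Sab would need Zan, Nal, and Orb (G1), but Zan never turns on.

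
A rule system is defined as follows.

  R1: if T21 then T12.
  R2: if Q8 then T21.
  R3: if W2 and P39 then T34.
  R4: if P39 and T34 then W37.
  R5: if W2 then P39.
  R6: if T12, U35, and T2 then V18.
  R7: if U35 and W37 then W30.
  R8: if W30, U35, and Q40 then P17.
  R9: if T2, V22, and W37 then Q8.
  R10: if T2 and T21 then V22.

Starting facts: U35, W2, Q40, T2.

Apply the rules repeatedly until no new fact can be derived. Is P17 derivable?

From W2, R5 gives P39.
W2 and P39 hold, so T34 follows (R3).
From P39 and T34, R4 gives W37.
U35 and W37 hold, so W30 follows (R7).
W30, U35, and Q40 hold, so P17 follows (R8).

Yes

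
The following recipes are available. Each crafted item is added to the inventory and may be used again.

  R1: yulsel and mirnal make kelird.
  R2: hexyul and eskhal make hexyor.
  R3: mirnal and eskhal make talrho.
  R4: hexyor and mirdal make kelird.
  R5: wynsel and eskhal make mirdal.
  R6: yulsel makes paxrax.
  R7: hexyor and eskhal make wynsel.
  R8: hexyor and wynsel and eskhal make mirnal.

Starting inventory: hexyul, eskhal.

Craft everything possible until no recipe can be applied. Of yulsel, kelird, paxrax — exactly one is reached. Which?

Using R2, hexyul and eskhal make hexyor.
hexyor and eskhal → wynsel (R7).
Using R5, wynsel and eskhal make mirdal.
Using R4, hexyor and mirdal make kelird.
paxrax would need yulsel (R6), but yulsel is never obtained. No rule produces yulsel, and it is not given.

kelird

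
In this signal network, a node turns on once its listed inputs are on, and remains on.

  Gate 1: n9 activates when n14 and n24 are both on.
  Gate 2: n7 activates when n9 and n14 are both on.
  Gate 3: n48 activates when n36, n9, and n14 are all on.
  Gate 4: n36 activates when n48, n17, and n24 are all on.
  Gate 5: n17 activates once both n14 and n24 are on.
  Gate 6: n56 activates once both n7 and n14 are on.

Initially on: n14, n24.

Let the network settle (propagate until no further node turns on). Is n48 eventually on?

No

n48 would need n36, n9, and n14 (Gate 3), but n36 never turns on.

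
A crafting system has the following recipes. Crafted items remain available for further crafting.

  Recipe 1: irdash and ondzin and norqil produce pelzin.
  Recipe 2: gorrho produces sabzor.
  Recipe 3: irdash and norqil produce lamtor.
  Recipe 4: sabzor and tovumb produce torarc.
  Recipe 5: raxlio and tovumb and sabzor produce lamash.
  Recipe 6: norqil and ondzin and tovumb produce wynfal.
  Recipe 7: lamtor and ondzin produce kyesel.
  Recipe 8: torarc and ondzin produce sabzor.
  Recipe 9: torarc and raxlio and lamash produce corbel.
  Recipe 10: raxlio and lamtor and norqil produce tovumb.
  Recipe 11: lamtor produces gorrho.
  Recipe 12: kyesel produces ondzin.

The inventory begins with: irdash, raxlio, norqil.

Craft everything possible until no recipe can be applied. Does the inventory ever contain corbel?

irdash and norqil → lamtor (Recipe 3).
raxlio and lamtor and norqil → tovumb (Recipe 10).
Using Recipe 11, lamtor makes gorrho.
Using Recipe 2, gorrho makes sabzor.
raxlio and tovumb and sabzor → lamash (Recipe 5).
Using Recipe 4, sabzor and tovumb make torarc.
torarc and raxlio and lamash → corbel (Recipe 9).

Yes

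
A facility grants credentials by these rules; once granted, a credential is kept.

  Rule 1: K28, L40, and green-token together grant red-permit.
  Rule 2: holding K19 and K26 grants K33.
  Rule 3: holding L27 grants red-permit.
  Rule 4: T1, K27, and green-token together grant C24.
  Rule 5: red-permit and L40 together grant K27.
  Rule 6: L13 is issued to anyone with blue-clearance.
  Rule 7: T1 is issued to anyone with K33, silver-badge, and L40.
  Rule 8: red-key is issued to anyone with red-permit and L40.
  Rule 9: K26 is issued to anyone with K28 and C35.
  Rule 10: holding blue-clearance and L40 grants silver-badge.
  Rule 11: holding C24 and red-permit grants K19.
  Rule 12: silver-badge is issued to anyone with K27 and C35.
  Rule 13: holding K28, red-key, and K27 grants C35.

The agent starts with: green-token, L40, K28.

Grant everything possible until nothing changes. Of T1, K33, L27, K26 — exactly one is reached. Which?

Holding K28, L40, and green-token grants red-permit (Rule 1).
Holding red-permit and L40 grants K27 (Rule 5).
Holding red-permit and L40 grants red-key (Rule 8).
Holding K28, red-key, and K27 grants C35 (Rule 13).
Holding K28 and C35 grants K26 (Rule 9).
T1 would need K33, silver-badge, and L40 (Rule 7), but K33 is never granted. K33 would need K19 and K26 (Rule 2), but K19 is never granted. No rule produces L27, and it is not given.

K26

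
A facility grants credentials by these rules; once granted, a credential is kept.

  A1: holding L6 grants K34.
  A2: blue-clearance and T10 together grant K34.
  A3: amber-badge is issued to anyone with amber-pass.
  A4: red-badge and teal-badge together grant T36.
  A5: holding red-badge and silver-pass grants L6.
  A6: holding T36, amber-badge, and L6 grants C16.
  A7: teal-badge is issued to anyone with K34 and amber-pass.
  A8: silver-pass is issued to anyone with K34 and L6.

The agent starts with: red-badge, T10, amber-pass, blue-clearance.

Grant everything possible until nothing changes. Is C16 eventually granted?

C16 would need T36, amber-badge, and L6 (A6), but L6 is never granted.

No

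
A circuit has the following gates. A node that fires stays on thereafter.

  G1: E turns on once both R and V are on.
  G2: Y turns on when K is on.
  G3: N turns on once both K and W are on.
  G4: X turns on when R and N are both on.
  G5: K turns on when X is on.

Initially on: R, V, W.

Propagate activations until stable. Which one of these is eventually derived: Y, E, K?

E

G1: R and V on → E on.
K would need X (G5), but X never turns on. Y would need K (G2), but K never turns on.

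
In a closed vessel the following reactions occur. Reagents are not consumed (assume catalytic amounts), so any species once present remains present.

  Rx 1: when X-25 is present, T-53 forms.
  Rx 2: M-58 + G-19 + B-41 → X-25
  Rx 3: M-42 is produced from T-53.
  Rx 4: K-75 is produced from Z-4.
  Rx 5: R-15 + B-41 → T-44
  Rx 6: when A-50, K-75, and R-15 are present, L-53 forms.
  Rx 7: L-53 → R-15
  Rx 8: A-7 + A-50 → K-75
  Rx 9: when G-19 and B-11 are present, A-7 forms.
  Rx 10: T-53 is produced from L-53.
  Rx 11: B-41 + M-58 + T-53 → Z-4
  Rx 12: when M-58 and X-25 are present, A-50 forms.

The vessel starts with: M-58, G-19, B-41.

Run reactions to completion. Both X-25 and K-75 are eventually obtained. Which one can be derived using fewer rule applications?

X-25

X-25: M-58, G-19, and B-41 present → X-25 forms (Rx 2). [1 rule application]
K-75: M-58, G-19, and B-41 present → X-25 forms (Rx 2). X-25 present → T-53 forms (Rx 1). B-41, M-58, and T-53 present → Z-4 forms (Rx 11). Z-4 present → K-75 forms (Rx 4). [4 rule applications]
X-25 needs fewer.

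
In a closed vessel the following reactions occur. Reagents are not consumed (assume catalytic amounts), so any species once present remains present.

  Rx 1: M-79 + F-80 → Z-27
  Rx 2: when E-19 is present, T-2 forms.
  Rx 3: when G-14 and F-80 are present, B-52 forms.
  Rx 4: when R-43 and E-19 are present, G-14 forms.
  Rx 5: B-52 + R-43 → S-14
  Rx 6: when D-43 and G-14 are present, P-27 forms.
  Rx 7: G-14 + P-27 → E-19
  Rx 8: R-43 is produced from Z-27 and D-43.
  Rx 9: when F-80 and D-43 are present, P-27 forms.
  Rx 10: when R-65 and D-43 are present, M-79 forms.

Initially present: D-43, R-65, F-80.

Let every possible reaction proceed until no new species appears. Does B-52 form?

No

B-52 would need G-14 and F-80 (Rx 3), but G-14 never forms.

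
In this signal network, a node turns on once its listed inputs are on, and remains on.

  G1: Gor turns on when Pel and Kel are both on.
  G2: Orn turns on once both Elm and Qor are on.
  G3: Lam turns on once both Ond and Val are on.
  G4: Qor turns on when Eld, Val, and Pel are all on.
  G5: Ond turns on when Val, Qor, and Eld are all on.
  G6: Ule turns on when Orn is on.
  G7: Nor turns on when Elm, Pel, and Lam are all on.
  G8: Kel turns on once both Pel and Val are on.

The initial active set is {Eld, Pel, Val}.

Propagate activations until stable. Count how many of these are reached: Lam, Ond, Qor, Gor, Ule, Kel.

Pel and Val are on, so Kel turns on (G8).
Eld, Val, and Pel are on, so Qor turns on (G4).
G5: Val, Qor, and Eld on → Ond on.
G1: Pel and Kel on → Gor on.
Ond and Val are on, so Lam turns on (G3).
Lam: reached.
Ond: reached.
Qor: reached.
Gor: reached.
Ule would need Orn (G6), but Orn never turns on.
Kel: reached.
Reached: Lam, Ond, Qor, Gor, and Kel — 5 of the 6.

5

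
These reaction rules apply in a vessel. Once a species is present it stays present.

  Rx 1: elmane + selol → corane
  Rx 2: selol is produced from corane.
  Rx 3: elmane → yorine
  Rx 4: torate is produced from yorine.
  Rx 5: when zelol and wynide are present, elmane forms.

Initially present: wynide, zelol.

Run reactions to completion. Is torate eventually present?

zelol and wynide present → elmane forms (Rx 5).
elmane present → yorine forms (Rx 3).
yorine present → torate forms (Rx 4).

Yes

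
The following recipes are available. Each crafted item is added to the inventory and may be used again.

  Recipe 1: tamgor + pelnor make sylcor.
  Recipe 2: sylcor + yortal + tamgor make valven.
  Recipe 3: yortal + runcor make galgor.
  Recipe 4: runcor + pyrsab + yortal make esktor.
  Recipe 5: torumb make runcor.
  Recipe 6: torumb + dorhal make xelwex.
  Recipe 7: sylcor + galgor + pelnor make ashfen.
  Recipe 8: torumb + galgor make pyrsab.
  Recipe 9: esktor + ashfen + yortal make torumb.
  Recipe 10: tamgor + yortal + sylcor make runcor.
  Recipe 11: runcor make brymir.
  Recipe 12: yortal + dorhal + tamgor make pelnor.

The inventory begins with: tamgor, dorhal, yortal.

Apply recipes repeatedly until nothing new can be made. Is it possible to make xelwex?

xelwex would need torumb and dorhal (Recipe 6), but torumb is never obtained.

No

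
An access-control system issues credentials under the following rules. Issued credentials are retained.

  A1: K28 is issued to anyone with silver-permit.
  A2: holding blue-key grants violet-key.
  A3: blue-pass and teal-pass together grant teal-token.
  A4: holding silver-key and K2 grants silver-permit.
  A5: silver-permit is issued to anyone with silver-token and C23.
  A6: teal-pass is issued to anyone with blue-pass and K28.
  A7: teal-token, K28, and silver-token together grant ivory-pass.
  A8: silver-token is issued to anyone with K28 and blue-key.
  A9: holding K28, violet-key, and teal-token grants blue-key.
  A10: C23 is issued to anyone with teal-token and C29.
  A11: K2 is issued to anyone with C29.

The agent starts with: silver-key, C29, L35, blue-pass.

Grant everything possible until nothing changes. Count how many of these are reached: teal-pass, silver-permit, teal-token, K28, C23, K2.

Holding C29 grants K2 (A11).
Holding silver-key and K2 grants silver-permit (A4).
Holding silver-permit grants K28 (A1).
Holding blue-pass and K28 grants teal-pass (A6).
Holding blue-pass and teal-pass grants teal-token (A3).
Holding teal-token and C29 grants C23 (A10).
teal-pass: reached.
silver-permit: reached.
teal-token: reached.
K28: reached.
C23: reached.
K2: reached.
All 6 are reached.

6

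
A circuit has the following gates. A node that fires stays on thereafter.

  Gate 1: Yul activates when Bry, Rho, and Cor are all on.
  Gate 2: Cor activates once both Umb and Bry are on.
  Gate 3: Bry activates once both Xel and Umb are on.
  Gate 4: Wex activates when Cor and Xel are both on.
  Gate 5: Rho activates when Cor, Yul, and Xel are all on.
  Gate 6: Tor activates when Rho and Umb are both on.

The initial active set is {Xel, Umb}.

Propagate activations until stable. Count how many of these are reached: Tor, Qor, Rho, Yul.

0

Tor would need Rho and Umb (Gate 6), but Rho never turns on.
No rule produces Qor, and it is not given.
Rho would need Cor, Yul, and Xel (Gate 5), but Yul never turns on.
Yul would need Bry, Rho, and Cor (Gate 1), but Rho never turns on.
None of the 4 are reached.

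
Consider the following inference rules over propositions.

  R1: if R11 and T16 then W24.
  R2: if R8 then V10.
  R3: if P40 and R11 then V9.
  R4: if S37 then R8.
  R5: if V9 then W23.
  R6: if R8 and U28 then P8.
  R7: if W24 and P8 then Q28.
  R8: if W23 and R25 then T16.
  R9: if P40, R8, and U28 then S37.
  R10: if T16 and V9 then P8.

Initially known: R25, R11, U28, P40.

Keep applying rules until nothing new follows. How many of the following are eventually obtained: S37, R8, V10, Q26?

S37 would need P40, R8, and U28 (R9), but R8 is never established.
R8 would need S37 (R4), but S37 is never established.
V10 would need R8 (R2), but R8 is never established.
No rule produces Q26, and it is not given.
None of the 4 are reached.

0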